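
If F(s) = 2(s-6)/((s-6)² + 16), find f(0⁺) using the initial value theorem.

f(0⁺) = lim_{s→∞} sF(s) = lim_{s→∞} 2s(s-6)/((s-6)² + 16) = 2

Final answer: 2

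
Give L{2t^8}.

L{t^n} = n!/s^(n+1). So L{2t^8} = 2·8!/s^9 = 80640/s^9

Final answer: 80640/s^9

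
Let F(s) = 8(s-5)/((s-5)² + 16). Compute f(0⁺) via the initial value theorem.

f(0⁺) = lim_{s→∞} sF(s) = lim_{s→∞} 8s(s-5)/((s-5)² + 16) = 8

Final answer: 8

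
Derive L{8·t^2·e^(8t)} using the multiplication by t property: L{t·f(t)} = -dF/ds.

Using L{t^n·e^(at)} = n!/(s-a)^(n+1), L{t^2·e^(8t)} = 2/(s-8)^3, so L{8·t^2·e^(8t)} = 8·2/(s-8)^3 = 16/(s-8)^3

Final answer: 16/(s-8)^3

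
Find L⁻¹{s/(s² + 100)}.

This is the form c·s/(s² + a²) with a = 10. L⁻¹ = cos(10t)

Final answer: cos(10t)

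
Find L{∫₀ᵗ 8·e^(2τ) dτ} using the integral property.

L{∫₀ᵗ f(τ)dτ} = F(s)/s with F(s) = 8/(s-2), so L{∫₀ᵗ 8·e^(2τ) dτ} = 8/(s(s-2))

Final answer: 8/(s(s-2))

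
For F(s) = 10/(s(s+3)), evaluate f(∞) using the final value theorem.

f(∞) = lim_{s→0} s·10/(s(s+3)) = lim_{s→0} 10/(s+3) = 10/3 = 10/3

Final answer: 10/3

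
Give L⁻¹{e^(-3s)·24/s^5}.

L⁻¹{24/s^5} = t^4. By the time shift theorem, L⁻¹{e^(-as)F(s)} = u(t-a)f(t-a) with a=3, so L⁻¹{e^(-3s)·24/s^5} = u(t-3)·(t-3)^4

Final answer: u(t-3)·(t-3)^4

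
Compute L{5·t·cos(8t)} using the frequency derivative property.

L{cos(8t)} = s/(s² + 64). Derivative: d/ds[s/(s² + 64)] = [(s² + 64) - s·2s]/(s² + 64)² = (64 - s²)/(s² + 64)². So L{t·cos(8t)} = -F'(s) = (s² - 64)/(s² + 64)². Then L{5·t·cos(8t)} = 5·(s² - 64)/(s² + 64)²

Final answer: 5·(s² - 64)/(s² + 64)²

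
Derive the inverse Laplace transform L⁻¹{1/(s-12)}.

L⁻¹{1/(s-a)} = e^(at), so L⁻¹{1/(s-12)} = e^(12t)

Final answer: e^(12t)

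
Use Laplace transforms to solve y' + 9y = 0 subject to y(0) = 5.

L{y'} + 9L{y} = 0. sY - 5 + 9Y = 0. Y(s+9) = 5. Y = 5/(s+9)

Final answer: y(t) = 5e^(-9t)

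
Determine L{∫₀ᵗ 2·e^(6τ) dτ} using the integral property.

L{∫₀ᵗ f(τ)dτ} = F(s)/s with F(s) = 2/(s-6), so L{∫₀ᵗ 2·e^(6τ) dτ} = 2/(s(s-6))

Final answer: 2/(s(s-6))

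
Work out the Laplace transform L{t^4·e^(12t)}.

L{t^n·e^(at)} = n!/(s-a)^(n+1), so L{t^4·e^(12t)} = 24/(s-12)^5

Final answer: 24/(s-12)^5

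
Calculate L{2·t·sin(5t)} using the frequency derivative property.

L{sin(5t)} = 5/(s² + 25). By L{t·f(t)} = -F'(s): -d/ds[5/(s² + 25)] = -(5)·(-2s)/(s² + 25)² = 10s/(s² + 25)². Then L{2·t·sin(5t)} = 2·10s/(s² + 25)² = 20s/(s² + 25)²

Final answer: 20s/(s² + 25)²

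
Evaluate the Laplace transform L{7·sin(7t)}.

L{sin(ωt)} = ω/(s² + ω²), so L{sin(7t)} = 7/(s² + 49). Then L{7·sin(7t)} = 7·7/(s² + 49) = 49/(s² + 49)

Final answer: 49/(s² + 49)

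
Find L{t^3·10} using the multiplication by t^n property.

L{10} = 10/s. d^1/ds^1[1/s] = -1/s². d^2/ds^2[1/s] = 2/s^3. d^3/ds^3[1/s] = -6/s^4. So L{t^3} = (-1)^{3}·-6/s^4 = 6/s^4. Then L{t^3·10} = 10·6/s^4 = 60/s^4

Final answer: 60/s^4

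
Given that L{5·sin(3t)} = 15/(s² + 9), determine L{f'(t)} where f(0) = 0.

L{f'(t)} = s·F(s) - f(0) = s·15/(s² + 9) - 0 = 15s/(s² + 9)

Final answer: 15s/(s² + 9)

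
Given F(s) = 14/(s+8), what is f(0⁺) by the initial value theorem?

f(0⁺) = lim_{s→∞} s·14/(s+8) = lim_{s→∞} 14s/(s+8) = 14

Final answer: 14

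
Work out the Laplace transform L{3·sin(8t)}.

L{sin(ωt)} = ω/(s² + ω²), so L{sin(8t)} = 8/(s² + 64). Then L{3·sin(8t)} = 3·8/(s² + 64) = 24/(s² + 64)

Final answer: 24/(s² + 64)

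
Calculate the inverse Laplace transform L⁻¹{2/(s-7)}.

L⁻¹{1/(s-a)} = e^(at), so L⁻¹{1/(s-7)} = e^(7t), and L⁻¹{2/(s-7)} = 2·e^(7t)

Final answer: 2·e^(7t)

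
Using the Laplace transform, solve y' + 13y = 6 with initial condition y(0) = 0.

sY + 13Y = 6/s. Y = 6/(s(s+13)). Partial fractions: Y = 6/13/s - 6/13/(s+13)

Final answer: y(t) = 6/13(1 - e^(-13t))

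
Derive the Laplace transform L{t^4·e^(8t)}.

L{t^n·e^(at)} = n!/(s-a)^(n+1), so L{t^4·e^(8t)} = 24/(s-8)^5

Final answer: 24/(s-8)^5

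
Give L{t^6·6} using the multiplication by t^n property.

L{6} = 6/s. d^1/ds^1[1/s] = -1/s². d^2/ds^2[1/s] = 2/s^3. d^3/ds^3[1/s] = -6/s^4. d^4/ds^4[1/s] = 24/s^5. d^5/ds^5[1/s] = -120/s^6. d^6/ds^6[1/s] = 720/s^7. So L{t^6} = (-1)^{6}·720/s^7 = 720/s^7. Then L{t^6·6} = 6·720/s^7 = 4320/s^7

Final answer: 4320/s^7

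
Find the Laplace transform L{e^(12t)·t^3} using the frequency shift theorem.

L{e^(at)·t^n} = n!/(s-a)^(n+1), so L{e^(12t)·t^3} = 6/(s-12)^4

Final answer: 6/(s-12)^4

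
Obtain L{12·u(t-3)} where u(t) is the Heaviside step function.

L{u(t-a)} = e^(-as)/s. Here a=3, so L{u(t-3)} = e^(-3s)/s, and L{12·u(t-3)} = 12·e^(-3s)/s

Final answer: 12·e^(-3s)/s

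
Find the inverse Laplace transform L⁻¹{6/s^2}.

L⁻¹{n!/s^(n+1)} = t^n with n=1. So L⁻¹{1/s^2} = t, and L⁻¹{6/s^2} = (6/1)·t = 6·t

Final answer: 6·t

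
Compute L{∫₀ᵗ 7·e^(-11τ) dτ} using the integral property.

L{∫₀ᵗ f(τ)dτ} = F(s)/s with F(s) = 7/(s+11), so L{∫₀ᵗ 7·e^(-11τ) dτ} = 7/(s(s+11))

Final answer: 7/(s(s+11))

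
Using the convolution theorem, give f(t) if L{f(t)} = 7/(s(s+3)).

7/(s(s+3)) = (7/s)·(1/(s+3)) = L{7}·L{e^(-3t)}. By convolution, f(t) = 7*e^(-3t) = ∫₀ᵗ 7·e^(-3τ) dτ = 7·(1 - e^(-3t))/3

Final answer: 7·(1 - e^(-3t))/3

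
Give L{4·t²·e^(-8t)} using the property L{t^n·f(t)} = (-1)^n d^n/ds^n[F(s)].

L{e^(-8t)} = 1/(s+8). d/ds[1/(s+8)] = -1/(s+8)². d²/ds²[1/(s+8)] = 2/(s+8)³. So L{t²·e^(-8t)} = (-1)² · 2/(s+8)³ = 2/(s+8)³. Then L{4·t²·e^(-8t)} = 4·2/(s+8)³ = 8/(s+8)³

Final answer: 8/(s+8)³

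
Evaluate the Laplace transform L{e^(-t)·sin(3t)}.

L{e^(at)·sin(ωt)} = ω/((s-a)² + ω²), so L{e^(-t)·sin(3t)} = 3/((s+1)² + 9)

Final answer: 3/((s+1)² + 9)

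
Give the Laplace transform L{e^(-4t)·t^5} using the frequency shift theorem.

L{e^(at)·t^n} = n!/(s-a)^(n+1), so L{e^(-4t)·t^5} = 120/(s+4)^6

Final answer: 120/(s+4)^6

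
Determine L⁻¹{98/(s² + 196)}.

This is the form c·a/(s² + a²) with a = 14, c = 7. L⁻¹ = 7·sin(14t)

Final answer: 7·sin(14t)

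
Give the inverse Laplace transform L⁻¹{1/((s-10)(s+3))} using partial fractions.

Decompose: A/(s-10) + B/(s+3). A = 1/13, B = -1/13. f(t) = (e^(10t) - e^(-3t))/13

Final answer: (e^(10t) - e^(-3t))/13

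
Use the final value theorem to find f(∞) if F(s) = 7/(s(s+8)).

f(∞) = lim_{s→0} s·7/(s(s+8)) = lim_{s→0} 7/(s+8) = 7/8 = 7/8

Final answer: 7/8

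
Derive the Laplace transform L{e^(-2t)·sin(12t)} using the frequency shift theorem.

Frequency shift: L{e^(at)f(t)} = F(s-a). L{e^(-2t)·sin(12t)} = 12/((s+2)² + 144)

Final answer: 12/((s+2)² + 144)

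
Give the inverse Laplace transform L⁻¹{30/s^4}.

L⁻¹{n!/s^(n+1)} = t^n with n=3. So L⁻¹{6/s^4} = t^3, and L⁻¹{30/s^4} = (30/6)·t^3 = 5·t^3

Final answer: 5·t^3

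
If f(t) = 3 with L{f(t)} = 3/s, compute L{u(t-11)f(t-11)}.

Time shift theorem: L{u(t-a)f(t-a)} = e^(-as)F(s). Here a=11, F(s) = 3/s, so L{u(t-11)f(t-11)} = e^(-11s)·3/s

Final answer: e^(-11s)·3/s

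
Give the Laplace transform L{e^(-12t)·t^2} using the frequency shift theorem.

L{e^(at)·t^n} = n!/(s-a)^(n+1), so L{e^(-12t)·t^2} = 2/(s+12)^3

Final answer: 2/(s+12)^3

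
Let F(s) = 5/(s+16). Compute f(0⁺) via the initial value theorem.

f(0⁺) = lim_{s→∞} s·5/(s+16) = lim_{s→∞} 5s/(s+16) = 5

Final answer: 5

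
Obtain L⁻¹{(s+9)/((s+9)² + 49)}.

Using frequency shift: L⁻¹{(s-a)/((s-a)² + b²)} = e^(at)cos(bt). Here a=-9, b=7

Final answer: e^(-9t)·cos(7t)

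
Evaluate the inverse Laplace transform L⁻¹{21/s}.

L⁻¹{c/s} = c, so L⁻¹{21/s} = 21

Final answer: 21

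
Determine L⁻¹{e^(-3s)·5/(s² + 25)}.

L⁻¹{5/(s² + 25)} = sin(5t). By the time shift theorem, L⁻¹{e^(-as)F(s)} = u(t-a)f(t-a) with a=3, so L⁻¹{e^(-3s)·5/(s² + 25)} = u(t-3)·sin(5(t-3))

Final answer: u(t-3)·sin(5(t-3))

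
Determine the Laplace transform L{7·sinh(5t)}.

L{sinh(ωt)} = ω/(s² - ω²), so L{sinh(5t)} = 5/(s² - 25). Then L{7·sinh(5t)} = 7·5/(s² - 25) = 35/(s² - 25)

Final answer: 35/(s² - 25)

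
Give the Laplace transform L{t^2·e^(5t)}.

L{t^n·e^(at)} = n!/(s-a)^(n+1), so L{t^2·e^(5t)} = 2/(s-5)^3

Final answer: 2/(s-5)^3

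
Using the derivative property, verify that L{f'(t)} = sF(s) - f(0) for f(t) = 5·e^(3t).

f'(t) = 15e^(3t). Direct: L{f'(t)} = 15/(s-3). Property: s·5/(s-3) - 5 = (5s - 5(s-3))/(s-3) = 15/(s-3). ✓

Final answer: 15/(s-3)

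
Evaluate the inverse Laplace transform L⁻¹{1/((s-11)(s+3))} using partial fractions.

Decompose: A/(s-11) + B/(s+3). A = 1/14, B = -1/14. f(t) = (e^(11t) - e^(-3t))/14

Final answer: (e^(11t) - e^(-3t))/14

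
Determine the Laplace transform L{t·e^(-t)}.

L{t^n·e^(at)} = n!/(s-a)^(n+1), so L{t·e^(-t)} = 1/(s+1)^2

Final answer: 1/(s+1)^2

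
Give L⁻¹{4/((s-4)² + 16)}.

Form: b/((s-a)² + b²) → e^(at)sin(bt). With a=4, b=4

Final answer: e^(4t)·sin(4t)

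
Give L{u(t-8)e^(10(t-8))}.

u(t-a)f(t-a) with f(t)=e^(10t). L{e^(10t)} = 1/(s-10). By time shift: e^(-8s)/(s-10)

Final answer: e^(-8s)/(s-10)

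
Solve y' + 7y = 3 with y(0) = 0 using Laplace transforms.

sY + 7Y = 3/s. Y = 3/(s(s+7)). Partial fractions: Y = 3/7/s - 3/7/(s+7)

Final answer: y(t) = 3/7(1 - e^(-7t))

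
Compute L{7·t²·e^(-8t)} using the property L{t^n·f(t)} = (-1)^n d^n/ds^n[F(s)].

L{e^(-8t)} = 1/(s+8). d/ds[1/(s+8)] = -1/(s+8)². d²/ds²[1/(s+8)] = 2/(s+8)³. So L{t²·e^(-8t)} = (-1)² · 2/(s+8)³ = 2/(s+8)³. Then L{7·t²·e^(-8t)} = 7·2/(s+8)³ = 14/(s+8)³

Final answer: 14/(s+8)³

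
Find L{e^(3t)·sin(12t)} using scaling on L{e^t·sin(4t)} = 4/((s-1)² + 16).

Scaling with a=3: L{e^(3t)·sin(12t)} = (1/3) · 4/((s/3-1)² + 16). Simplifying: 12/((s-3)² + 144)

Final answer: 12/((s-3)² + 144)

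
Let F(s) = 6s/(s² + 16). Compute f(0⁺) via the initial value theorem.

f(0⁺) = lim_{s→∞} s·6s/(s² + 16) = lim_{s→∞} 6s²/(s² + 16) = 6

Final answer: 6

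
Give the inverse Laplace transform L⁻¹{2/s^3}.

L⁻¹{n!/s^(n+1)} = t^n with n=2. So L⁻¹{2/s^3} = t^2

Final answer: t^2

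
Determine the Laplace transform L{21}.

L{21} = 21 · L{1} = 21/s

Final answer: 21/s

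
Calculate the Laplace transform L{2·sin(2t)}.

L{sin(ωt)} = ω/(s² + ω²), so L{sin(2t)} = 2/(s² + 4). Then L{2·sin(2t)} = 2·2/(s² + 4) = 4/(s² + 4)

Final answer: 4/(s² + 4)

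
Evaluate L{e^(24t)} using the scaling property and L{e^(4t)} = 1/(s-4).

Using L{f(at)} = (1/a)F(s/a) with a=6 and f(t) = e^(4t): L{e^(24t)} = (1/6) · 1/((s/6)-4) = (1/6) · 6/(s-24) = 1/(s-24)

Final answer: 1/(s-24)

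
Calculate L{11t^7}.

L{t^n} = n!/s^(n+1). So L{11t^7} = 11·7!/s^8 = 55440/s^8

Final answer: 55440/s^8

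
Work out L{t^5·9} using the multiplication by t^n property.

L{9} = 9/s. d^1/ds^1[1/s] = -1/s². d^2/ds^2[1/s] = 2/s^3. d^3/ds^3[1/s] = -6/s^4. d^4/ds^4[1/s] = 24/s^5. d^5/ds^5[1/s] = -120/s^6. So L{t^5} = (-1)^{5}·-120/s^6 = 120/s^6. Then L{t^5·9} = 9·120/s^6 = 1080/s^6

Final answer: 1080/s^6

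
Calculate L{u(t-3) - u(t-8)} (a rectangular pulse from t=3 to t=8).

L{u(t-a)} = e^(-as)/s. L{u(t-3) - u(t-8)} = (e^(-3s) - e^(-8s))/s

Final answer: (e^(-3s) - e^(-8s))/s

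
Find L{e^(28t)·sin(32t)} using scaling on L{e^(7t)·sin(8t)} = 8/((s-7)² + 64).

Scaling with a=4: L{e^(28t)·sin(32t)} = (1/4) · 8/((s/4-7)² + 64). Simplifying: 32/((s-28)² + 1024)

Final answer: 32/((s-28)² + 1024)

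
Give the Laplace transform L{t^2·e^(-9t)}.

L{t^n·e^(at)} = n!/(s-a)^(n+1), so L{t^2·e^(-9t)} = 2/(s+9)^3

Final answer: 2/(s+9)^3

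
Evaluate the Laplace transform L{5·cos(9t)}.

L{cos(ωt)} = s/(s² + ω²), so L{cos(9t)} = s/(s² + 81). Then L{5·cos(9t)} = 5·s/(s² + 81) = 5s/(s² + 81)

Final answer: 5s/(s² + 81)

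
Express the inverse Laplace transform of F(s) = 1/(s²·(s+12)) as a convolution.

1/(s²·(s+12)) = (1/s^2)·(1/(s+12)) = L{t}·L{e^(-12t)}. So f(t) = t*e^(-12t) = ∫₀ᵗ τ·e^(-12(t-τ)) dτ

Final answer: ∫₀ᵗ τ·e^(-12(t-τ)) dτ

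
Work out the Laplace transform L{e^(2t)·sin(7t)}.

L{e^(at)·sin(ωt)} = ω/((s-a)² + ω²), so L{e^(2t)·sin(7t)} = 7/((s-2)² + 49)

Final answer: 7/((s-2)² + 49)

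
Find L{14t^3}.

L{t^n} = n!/s^(n+1). So L{14t^3} = 14·3!/s^4 = 84/s^4

Final answer: 84/s^4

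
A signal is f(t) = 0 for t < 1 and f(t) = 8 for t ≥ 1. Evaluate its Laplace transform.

f(t) = 8·u(t-1). L{u(t-1)} = e^(-s)/s, so L{f(t)} = 8·e^(-s)/s

Final answer: 8·e^(-s)/s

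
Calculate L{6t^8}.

L{t^n} = n!/s^(n+1). So L{6t^8} = 6·8!/s^9 = 241920/s^9

Final answer: 241920/s^9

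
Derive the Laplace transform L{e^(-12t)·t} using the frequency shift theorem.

L{e^(at)·t^n} = n!/(s-a)^(n+1), so L{e^(-12t)·t} = 1/(s+12)^2

Final answer: 1/(s+12)^2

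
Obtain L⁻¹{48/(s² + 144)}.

This is the form c·a/(s² + a²) with a = 12, c = 4. L⁻¹ = 4·sin(12t)

Final answer: 4·sin(12t)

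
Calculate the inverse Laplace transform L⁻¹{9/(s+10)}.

L⁻¹{1/(s-a)} = e^(at), so L⁻¹{1/(s+10)} = e^(-10t), and L⁻¹{9/(s+10)} = 9·e^(-10t)

Final answer: 9·e^(-10t)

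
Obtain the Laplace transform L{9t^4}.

L{9t^4} = 9 · L{t^4} = 9 · 24/s^5 = 216/s^5

Final answer: 216/s^5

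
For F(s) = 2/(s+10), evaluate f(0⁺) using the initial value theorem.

f(0⁺) = lim_{s→∞} s·2/(s+10) = lim_{s→∞} 2s/(s+10) = 2

Final answer: 2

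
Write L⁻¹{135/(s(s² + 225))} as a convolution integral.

135/(s(s² + 225)) = (1/s)·(135/(s² + 225)) = L{1}·L{9·sin(15t)}. So f(t) = 1*(9·sin(15t)) = ∫₀ᵗ 9·sin(15τ) dτ

Final answer: ∫₀ᵗ 9·sin(15τ) dτ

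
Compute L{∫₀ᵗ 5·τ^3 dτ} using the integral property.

L{∫₀ᵗ f(τ)dτ} = F(s)/s with f(t) = 5t^3. F(s) = 30/s^4, so L{∫₀ᵗ 5·τ^3 dτ} = (30/s^4)/s = 30/s^5. (Check: ∫₀ᵗ 5·τ^3 dτ = 5t^4/4.)

Final answer: 30/s^5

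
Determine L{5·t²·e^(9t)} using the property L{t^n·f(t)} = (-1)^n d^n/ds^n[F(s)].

L{e^(9t)} = 1/(s-9). d/ds[1/(s-9)] = -1/(s-9)². d²/ds²[1/(s-9)] = 2/(s-9)³. So L{t²·e^(9t)} = (-1)² · 2/(s-9)³ = 2/(s-9)³. Then L{5·t²·e^(9t)} = 5·2/(s-9)³ = 10/(s-9)³

Final answer: 10/(s-9)³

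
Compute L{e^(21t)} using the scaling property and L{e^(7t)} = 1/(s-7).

Using L{f(at)} = (1/a)F(s/a) with a=3 and f(t) = e^(7t): L{e^(21t)} = (1/3) · 1/((s/3)-7) = (1/3) · 3/(s-21) = 1/(s-21)

Final answer: 1/(s-21)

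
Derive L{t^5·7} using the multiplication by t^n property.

L{7} = 7/s. d^1/ds^1[1/s] = -1/s². d^2/ds^2[1/s] = 2/s^3. d^3/ds^3[1/s] = -6/s^4. d^4/ds^4[1/s] = 24/s^5. d^5/ds^5[1/s] = -120/s^6. So L{t^5} = (-1)^{5}·-120/s^6 = 120/s^6. Then L{t^5·7} = 7·120/s^6 = 840/s^6

Final answer: 840/s^6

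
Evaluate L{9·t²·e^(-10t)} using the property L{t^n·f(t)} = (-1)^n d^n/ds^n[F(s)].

L{e^(-10t)} = 1/(s+10). d/ds[1/(s+10)] = -1/(s+10)². d²/ds²[1/(s+10)] = 2/(s+10)³. So L{t²·e^(-10t)} = (-1)² · 2/(s+10)³ = 2/(s+10)³. Then L{9·t²·e^(-10t)} = 9·2/(s+10)³ = 18/(s+10)³

Final answer: 18/(s+10)³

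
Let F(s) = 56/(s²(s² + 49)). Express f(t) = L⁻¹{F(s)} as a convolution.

56/(s²(s² + 49)) = (1/s²)·(56/(s² + 49)) = L{t}·L{8·sin(7t)}. So f(t) = t*(8·sin(7t)) = ∫₀ᵗ 8τ·sin(7(t-τ)) dτ

Final answer: ∫₀ᵗ 8τ·sin(7(t-τ)) dτ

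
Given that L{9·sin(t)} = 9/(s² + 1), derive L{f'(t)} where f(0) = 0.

L{f'(t)} = s·F(s) - f(0) = s·9/(s² + 1) - 0 = 9s/(s² + 1)

Final answer: 9s/(s² + 1)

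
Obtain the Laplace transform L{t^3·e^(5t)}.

L{t^n·e^(at)} = n!/(s-a)^(n+1), so L{t^3·e^(5t)} = 6/(s-5)^4

Final answer: 6/(s-5)^4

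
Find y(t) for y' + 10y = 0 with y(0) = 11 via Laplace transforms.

L{y'} + 10L{y} = 0. sY - 11 + 10Y = 0. Y(s+10) = 11. Y = 11/(s+10)

Final answer: y(t) = 11e^(-10t)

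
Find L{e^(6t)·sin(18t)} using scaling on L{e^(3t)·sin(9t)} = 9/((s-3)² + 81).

Scaling with a=2: L{e^(6t)·sin(18t)} = (1/2) · 9/((s/2-3)² + 81). Simplifying: 18/((s-6)² + 324)

Final answer: 18/((s-6)² + 324)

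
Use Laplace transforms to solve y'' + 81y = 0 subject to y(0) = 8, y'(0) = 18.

L{y''} + 81L{y} = 0. s²Y - 8s - 18 + 81Y = 0. Y(s² + 81) = 8s + 18. Y = (8s + 18)/(s² + 81). Inverting: y(t) = 8cos(9t) + 2sin(9t)

Final answer: y(t) = 8cos(9t) + 2sin(9t)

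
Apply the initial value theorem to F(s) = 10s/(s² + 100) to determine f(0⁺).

f(0⁺) = lim_{s→∞} s·10s/(s² + 100) = lim_{s→∞} 10s²/(s² + 100) = 10

Final answer: 10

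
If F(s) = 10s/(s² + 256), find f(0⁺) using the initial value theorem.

f(0⁺) = lim_{s→∞} s·10s/(s² + 256) = lim_{s→∞} 10s²/(s² + 256) = 10

Final answer: 10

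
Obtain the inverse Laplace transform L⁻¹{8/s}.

L⁻¹{c/s} = c, so L⁻¹{8/s} = 8

Final answer: 8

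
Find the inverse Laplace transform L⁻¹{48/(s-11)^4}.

L⁻¹{n!/(s-a)^(n+1)} = t^n·e^(at) with n=3, a=11. So L⁻¹{6/(s-11)^4} = t^3·e^(11t), and L⁻¹{48/(s-11)^4} = (48/6)·t^3·e^(11t) = 8·t^3·e^(11t)

Final answer: 8·t^3·e^(11t)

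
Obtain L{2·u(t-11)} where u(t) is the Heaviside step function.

L{u(t-a)} = e^(-as)/s. Here a=11, so L{u(t-11)} = e^(-11s)/s, and L{2·u(t-11)} = 2·e^(-11s)/s

Final answer: 2·e^(-11s)/s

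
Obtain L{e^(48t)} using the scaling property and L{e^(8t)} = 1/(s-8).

Using L{f(at)} = (1/a)F(s/a) with a=6 and f(t) = e^(8t): L{e^(48t)} = (1/6) · 1/((s/6)-8) = (1/6) · 6/(s-48) = 1/(s-48)

Final answer: 1/(s-48)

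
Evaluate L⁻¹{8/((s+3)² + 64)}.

Form: b/((s-a)² + b²) → e^(at)sin(bt). With a=-3, b=8

Final answer: e^(-3t)·sin(8t)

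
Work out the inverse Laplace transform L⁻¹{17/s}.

L⁻¹{c/s} = c, so L⁻¹{17/s} = 17

Final answer: 17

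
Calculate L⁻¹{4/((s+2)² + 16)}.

Form: b/((s-a)² + b²) → e^(at)sin(bt). With a=-2, b=4

Final answer: e^(-2t)·sin(4t)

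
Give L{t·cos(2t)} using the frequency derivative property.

L{cos(2t)} = s/(s² + 4). Derivative: d/ds[s/(s² + 4)] = [(s² + 4) - s·2s]/(s² + 4)² = (4 - s²)/(s² + 4)². So L{t·cos(2t)} = -F'(s) = (s² - 4)/(s² + 4)²

Final answer: (s² - 4)/(s² + 4)²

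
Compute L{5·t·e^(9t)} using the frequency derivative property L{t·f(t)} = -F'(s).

L{e^(9t)} = 1/(s-9). By frequency derivative: L{t·e^(9t)} = -d/ds[1/(s-9)] = -(-1)/(s-9)² = 1/(s-9)². Then L{5·t·e^(9t)} = 5·1/(s-9)² = 5/(s-9)²

Final answer: 5/(s-9)²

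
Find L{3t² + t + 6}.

L{3t² + t + 6} = 3·2/s³ + 1/s² + 6/s = 6/s³ + 1/s² + 6/s

Final answer: 6/s³ + 1/s² + 6/s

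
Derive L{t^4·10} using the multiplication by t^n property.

L{10} = 10/s. d^1/ds^1[1/s] = -1/s². d^2/ds^2[1/s] = 2/s^3. d^3/ds^3[1/s] = -6/s^4. d^4/ds^4[1/s] = 24/s^5. So L{t^4} = (-1)^{4}·24/s^5 = 24/s^5. Then L{t^4·10} = 10·24/s^5 = 240/s^5

Final answer: 240/s^5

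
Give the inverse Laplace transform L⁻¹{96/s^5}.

L⁻¹{n!/s^(n+1)} = t^n with n=4. So L⁻¹{24/s^5} = t^4, and L⁻¹{96/s^5} = (96/24)·t^4 = 4·t^4

Final answer: 4·t^4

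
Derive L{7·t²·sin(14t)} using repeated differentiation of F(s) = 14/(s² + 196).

F(s) = 14/(s² + 196). F'(s) = -28s/(s² + 196)². F''(s) = -28(196 - 3s²)/(s² + 196)³ = (84s² - 5488)/(s² + 196)³. So L{t²·sin(14t)} = (-1)² F''(s) = (84s² - 5488)/(s² + 196)³. Then L{7·t²·sin(14t)} = 7·(84s² - 5488)/(s² + 196)³ = (588s² - 38416)/(s² + 196)³

Final answer: (588s² - 38416)/(s² + 196)³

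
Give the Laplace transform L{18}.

L{18} = 18 · L{1} = 18/s

Final answer: 18/s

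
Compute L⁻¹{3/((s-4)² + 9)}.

Form: b/((s-a)² + b²) → e^(at)sin(bt). With a=4, b=3

Final answer: e^(4t)·sin(3t)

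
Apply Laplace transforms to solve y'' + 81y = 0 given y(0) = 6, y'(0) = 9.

L{y''} + 81L{y} = 0. s²Y - 6s - 9 + 81Y = 0. Y(s² + 81) = 6s + 9. Y = (6s + 9)/(s² + 81). Inverting: y(t) = 6cos(9t) + sin(9t)

Final answer: y(t) = 6cos(9t) + sin(9t)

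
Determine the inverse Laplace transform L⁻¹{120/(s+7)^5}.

L⁻¹{n!/(s-a)^(n+1)} = t^n·e^(at) with n=4, a=-7. So L⁻¹{24/(s+7)^5} = t^4·e^(-7t), and L⁻¹{120/(s+7)^5} = (120/24)·t^4·e^(-7t) = 5·t^4·e^(-7t)

Final answer: 5·t^4·e^(-7t)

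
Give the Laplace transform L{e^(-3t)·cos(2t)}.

L{e^(at)·cos(ωt)} = (s-a)/((s-a)² + ω²), so L{e^(-3t)·cos(2t)} = (s+3)/((s+3)² + 4)

Final answer: (s+3)/((s+3)² + 4)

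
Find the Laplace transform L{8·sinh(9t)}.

L{sinh(ωt)} = ω/(s² - ω²), so L{sinh(9t)} = 9/(s² - 81). Then L{8·sinh(9t)} = 8·9/(s² - 81) = 72/(s² - 81)

Final answer: 72/(s² - 81)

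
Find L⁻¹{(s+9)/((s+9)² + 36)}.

Using frequency shift: L⁻¹{(s-a)/((s-a)² + b²)} = e^(at)cos(bt). Here a=-9, b=6

Final answer: e^(-9t)·cos(6t)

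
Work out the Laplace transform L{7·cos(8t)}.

L{cos(ωt)} = s/(s² + ω²), so L{cos(8t)} = s/(s² + 64). Then L{7·cos(8t)} = 7·s/(s² + 64) = 7s/(s² + 64)

Final answer: 7s/(s² + 64)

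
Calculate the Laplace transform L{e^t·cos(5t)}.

L{e^(at)·cos(ωt)} = (s-a)/((s-a)² + ω²), so L{e^t·cos(5t)} = (s-1)/((s-1)² + 25)

Final answer: (s-1)/((s-1)² + 25)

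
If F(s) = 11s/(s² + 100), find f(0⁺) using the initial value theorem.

f(0⁺) = lim_{s→∞} s·11s/(s² + 100) = lim_{s→∞} 11s²/(s² + 100) = 11

Final answer: 11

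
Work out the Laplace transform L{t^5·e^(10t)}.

L{t^n·e^(at)} = n!/(s-a)^(n+1), so L{t^5·e^(10t)} = 120/(s-10)^6

Final answer: 120/(s-10)^6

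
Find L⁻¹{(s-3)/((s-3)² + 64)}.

Using frequency shift: L⁻¹{(s-a)/((s-a)² + b²)} = e^(at)cos(bt). Here a=3, b=8

Final answer: e^(3t)·cos(8t)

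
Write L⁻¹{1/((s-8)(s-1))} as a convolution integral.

1/((s-8)(s-1)) = (1/(s-8))·(1/(s-1)) = L{e^(8t)}·L{e^t}. So f(t) = e^(8t)*e^t = ∫₀ᵗ e^(8τ)·e^(t-τ) dτ

Final answer: ∫₀ᵗ e^(8τ)·e^(t-τ) dτ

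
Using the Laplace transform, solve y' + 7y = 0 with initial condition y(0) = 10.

L{y'} + 7L{y} = 0. sY - 10 + 7Y = 0. Y(s+7) = 10. Y = 10/(s+7)

Final answer: y(t) = 10e^(-7t)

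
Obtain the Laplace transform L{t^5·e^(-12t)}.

L{t^n·e^(at)} = n!/(s-a)^(n+1), so L{t^5·e^(-12t)} = 120/(s+12)^6

Final answer: 120/(s+12)^6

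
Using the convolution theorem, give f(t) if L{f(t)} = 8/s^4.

8/s^4 = (8/s)·(1/s^3) = L{8}·L{t^2/2}. By convolution, f(t) = 8*t^2/2 = ∫₀ᵗ 8·τ^2/2 dτ = 8·t^3/6

Final answer: 8·t^3/6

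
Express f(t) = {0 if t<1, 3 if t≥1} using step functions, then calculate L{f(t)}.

f(t) = 3·u(t-1). L{u(t-1)} = e^(-s)/s, so L{f(t)} = 3·e^(-s)/s

Final answer: 3·e^(-s)/s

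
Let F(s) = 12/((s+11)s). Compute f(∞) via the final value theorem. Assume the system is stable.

f(∞) = lim_{s→0} sF(s) = lim_{s→0} 12/(s+11) = 12/11

Final answer: 12/11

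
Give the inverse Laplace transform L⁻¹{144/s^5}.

L⁻¹{n!/s^(n+1)} = t^n with n=4. So L⁻¹{24/s^5} = t^4, and L⁻¹{144/s^5} = (144/24)·t^4 = 6·t^4

Final answer: 6·t^4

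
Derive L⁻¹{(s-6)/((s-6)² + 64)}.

Using frequency shift: L⁻¹{(s-a)/((s-a)² + b²)} = e^(at)cos(bt). Here a=6, b=8

Final answer: e^(6t)·cos(8t)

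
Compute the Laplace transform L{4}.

L{4} = 4 · L{1} = 4/s

Final answer: 4/s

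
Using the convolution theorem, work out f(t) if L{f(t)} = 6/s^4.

6/s^4 = (6/s)·(1/s^3) = L{6}·L{t^2/2}. By convolution, f(t) = 6*t^2/2 = ∫₀ᵗ 6·τ^2/2 dτ = 6·t^3/6

Final answer: 6·t^3/6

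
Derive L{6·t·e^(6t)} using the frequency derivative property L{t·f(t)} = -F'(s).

L{e^(6t)} = 1/(s-6). By frequency derivative: L{t·e^(6t)} = -d/ds[1/(s-6)] = -(-1)/(s-6)² = 1/(s-6)². Then L{6·t·e^(6t)} = 6·1/(s-6)² = 6/(s-6)²

Final answer: 6/(s-6)²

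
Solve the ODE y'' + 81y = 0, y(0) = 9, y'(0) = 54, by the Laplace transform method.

L{y''} + 81L{y} = 0. s²Y - 9s - 54 + 81Y = 0. Y(s² + 81) = 9s + 54. Y = (9s + 54)/(s² + 81). Inverting: y(t) = 9cos(9t) + 6sin(9t)

Final answer: y(t) = 9cos(9t) + 6sin(9t)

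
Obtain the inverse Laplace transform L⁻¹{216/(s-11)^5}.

L⁻¹{n!/(s-a)^(n+1)} = t^n·e^(at) with n=4, a=11. So L⁻¹{24/(s-11)^5} = t^4·e^(11t), and L⁻¹{216/(s-11)^5} = (216/24)·t^4·e^(11t) = 9·t^4·e^(11t)

Final answer: 9·t^4·e^(11t)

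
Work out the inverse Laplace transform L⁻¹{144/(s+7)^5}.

L⁻¹{n!/(s-a)^(n+1)} = t^n·e^(at) with n=4, a=-7. So L⁻¹{24/(s+7)^5} = t^4·e^(-7t), and L⁻¹{144/(s+7)^5} = (144/24)·t^4·e^(-7t) = 6·t^4·e^(-7t)

Final answer: 6·t^4·e^(-7t)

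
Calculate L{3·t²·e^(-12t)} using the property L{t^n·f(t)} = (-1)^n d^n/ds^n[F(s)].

L{e^(-12t)} = 1/(s+12). d/ds[1/(s+12)] = -1/(s+12)². d²/ds²[1/(s+12)] = 2/(s+12)³. So L{t²·e^(-12t)} = (-1)² · 2/(s+12)³ = 2/(s+12)³. Then L{3·t²·e^(-12t)} = 3·2/(s+12)³ = 6/(s+12)³

Final answer: 6/(s+12)³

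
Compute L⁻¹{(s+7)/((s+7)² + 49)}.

Using frequency shift: L⁻¹{(s-a)/((s-a)² + b²)} = e^(at)cos(bt). Here a=-7, b=7

Final answer: e^(-7t)·cos(7t)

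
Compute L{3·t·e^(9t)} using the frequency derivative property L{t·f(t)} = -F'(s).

L{e^(9t)} = 1/(s-9). By frequency derivative: L{t·e^(9t)} = -d/ds[1/(s-9)] = -(-1)/(s-9)² = 1/(s-9)². Then L{3·t·e^(9t)} = 3·1/(s-9)² = 3/(s-9)²

Final answer: 3/(s-9)²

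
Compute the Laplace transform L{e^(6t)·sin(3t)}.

L{e^(at)·sin(ωt)} = ω/((s-a)² + ω²), so L{e^(6t)·sin(3t)} = 3/((s-6)² + 9)

Final answer: 3/((s-6)² + 9)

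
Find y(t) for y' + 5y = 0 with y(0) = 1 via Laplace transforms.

L{y'} + 5L{y} = 0. sY - 1 + 5Y = 0. Y(s+5) = 1. Y = 1/(s+5)

Final answer: y(t) = e^(-5t)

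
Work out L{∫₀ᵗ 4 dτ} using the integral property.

L{∫₀ᵗ f(τ)dτ} = F(s)/s with f(t) = 4. F(s) = 4/s, so L{∫₀ᵗ 4 dτ} = (4/s)/s = 4/s². (Check: ∫₀ᵗ 4 dτ = 4t.)

Final answer: 4/s²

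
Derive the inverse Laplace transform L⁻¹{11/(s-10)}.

L⁻¹{1/(s-a)} = e^(at), so L⁻¹{1/(s-10)} = e^(10t), and L⁻¹{11/(s-10)} = 11·e^(10t)

Final answer: 11·e^(10t)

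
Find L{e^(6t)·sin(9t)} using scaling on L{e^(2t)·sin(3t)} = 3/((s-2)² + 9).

Scaling with a=3: L{e^(6t)·sin(9t)} = (1/3) · 3/((s/3-2)² + 9). Simplifying: 9/((s-6)² + 81)

Final answer: 9/((s-6)² + 81)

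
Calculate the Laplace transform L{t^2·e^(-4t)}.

L{t^n·e^(at)} = n!/(s-a)^(n+1), so L{t^2·e^(-4t)} = 2/(s+4)^3

Final answer: 2/(s+4)^3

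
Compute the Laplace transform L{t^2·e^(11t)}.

L{t^n·e^(at)} = n!/(s-a)^(n+1), so L{t^2·e^(11t)} = 2/(s-11)^3

Final answer: 2/(s-11)^3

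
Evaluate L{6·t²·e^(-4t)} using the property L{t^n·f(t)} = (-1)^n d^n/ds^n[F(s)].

L{e^(-4t)} = 1/(s+4). d/ds[1/(s+4)] = -1/(s+4)². d²/ds²[1/(s+4)] = 2/(s+4)³. So L{t²·e^(-4t)} = (-1)² · 2/(s+4)³ = 2/(s+4)³. Then L{6·t²·e^(-4t)} = 6·2/(s+4)³ = 12/(s+4)³

Final answer: 12/(s+4)³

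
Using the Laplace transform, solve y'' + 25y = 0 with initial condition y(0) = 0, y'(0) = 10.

L{y''} + 25L{y} = 0. s²Y - 0 - 10 + 25Y = 0. Y(s² + 25) = 10. Y = (10)/(s² + 25). Inverting: y(t) = 2sin(5t)

Final answer: y(t) = 2sin(5t)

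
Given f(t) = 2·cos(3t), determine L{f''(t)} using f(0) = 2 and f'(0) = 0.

F(s) = 2s/(s² + 9). L{f''(t)} = s²F(s) - sf(0) - f'(0) = 2s³/(s² + 9) - 2s = (2s³ - 2s(s² + 9))/(s² + 9) = -18s/(s² + 9)

Final answer: -18s/(s² + 9)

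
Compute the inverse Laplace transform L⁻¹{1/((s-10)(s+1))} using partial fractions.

Decompose: A/(s-10) + B/(s+1). A = 1/11, B = -1/11. f(t) = (e^(10t) - e^(-t))/11

Final answer: (e^(10t) - e^(-t))/11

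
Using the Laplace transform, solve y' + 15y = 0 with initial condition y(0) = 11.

L{y'} + 15L{y} = 0. sY - 11 + 15Y = 0. Y(s+15) = 11. Y = 11/(s+15)

Final answer: y(t) = 11e^(-15t)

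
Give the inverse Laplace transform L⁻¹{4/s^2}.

L⁻¹{n!/s^(n+1)} = t^n with n=1. So L⁻¹{1/s^2} = t, and L⁻¹{4/s^2} = (4/1)·t = 4·t

Final answer: 4·t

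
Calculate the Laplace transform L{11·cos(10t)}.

L{cos(ωt)} = s/(s² + ω²), so L{cos(10t)} = s/(s² + 100). Then L{11·cos(10t)} = 11·s/(s² + 100) = 11s/(s² + 100)

Final answer: 11s/(s² + 100)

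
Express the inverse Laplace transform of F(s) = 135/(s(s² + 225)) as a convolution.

135/(s(s² + 225)) = (1/s)·(135/(s² + 225)) = L{1}·L{9·sin(15t)}. So f(t) = 1*(9·sin(15t)) = ∫₀ᵗ 9·sin(15τ) dτ

Final answer: ∫₀ᵗ 9·sin(15τ) dτ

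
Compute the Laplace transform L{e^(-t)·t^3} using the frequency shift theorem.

L{e^(at)·t^n} = n!/(s-a)^(n+1), so L{e^(-t)·t^3} = 6/(s+1)^4

Final answer: 6/(s+1)^4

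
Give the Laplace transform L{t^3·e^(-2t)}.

L{t^n·e^(at)} = n!/(s-a)^(n+1), so L{t^3·e^(-2t)} = 6/(s+2)^4

Final answer: 6/(s+2)^4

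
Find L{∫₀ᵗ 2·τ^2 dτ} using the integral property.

L{∫₀ᵗ f(τ)dτ} = F(s)/s with f(t) = 2t^2. F(s) = 4/s^3, so L{∫₀ᵗ 2·τ^2 dτ} = (4/s^3)/s = 4/s^4. (Check: ∫₀ᵗ 2·τ^2 dτ = 2t^3/3.)

Final answer: 4/s^4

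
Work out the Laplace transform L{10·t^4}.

L{t^n} = n!/s^(n+1), so L{t^4} = 24/s^5. Then L{10·t^4} = 10·24/s^5 = 240/s^5

Final answer: 240/s^5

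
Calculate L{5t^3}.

L{t^n} = n!/s^(n+1). So L{5t^3} = 5·3!/s^4 = 30/s^4

Final answer: 30/s^4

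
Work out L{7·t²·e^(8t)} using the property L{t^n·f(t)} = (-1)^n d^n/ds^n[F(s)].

L{e^(8t)} = 1/(s-8). d/ds[1/(s-8)] = -1/(s-8)². d²/ds²[1/(s-8)] = 2/(s-8)³. So L{t²·e^(8t)} = (-1)² · 2/(s-8)³ = 2/(s-8)³. Then L{7·t²·e^(8t)} = 7·2/(s-8)³ = 14/(s-8)³

Final answer: 14/(s-8)³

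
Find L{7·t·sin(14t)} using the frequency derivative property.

L{sin(14t)} = 14/(s² + 196). By L{t·f(t)} = -F'(s): -d/ds[14/(s² + 196)] = -(14)·(-2s)/(s² + 196)² = 28s/(s² + 196)². Then L{7·t·sin(14t)} = 7·28s/(s² + 196)² = 196s/(s² + 196)²

Final answer: 196s/(s² + 196)²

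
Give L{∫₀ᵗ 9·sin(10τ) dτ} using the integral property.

L{∫₀ᵗ f(τ)dτ} = F(s)/s with F(s) = 90/(s² + 100), so the result is (90/(s² + 100))/s = 90/(s(s² + 100))

Final answer: 90/(s(s² + 100))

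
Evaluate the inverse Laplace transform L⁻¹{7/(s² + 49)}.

L⁻¹{7/(s² + 49)} = sin(7t)

Final answer: sin(7t)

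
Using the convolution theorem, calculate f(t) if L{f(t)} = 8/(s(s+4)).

8/(s(s+4)) = (8/s)·(1/(s+4)) = L{8}·L{e^(-4t)}. By convolution, f(t) = 8*e^(-4t) = ∫₀ᵗ 8·e^(-4τ) dτ = 8·(1 - e^(-4t))/4

Final answer: 8·(1 - e^(-4t))/4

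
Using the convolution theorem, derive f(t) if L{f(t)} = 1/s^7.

1/s^7 = (1/s)·(1/s^6) = L{1}·L{t^5/120}. By convolution, f(t) = 1*t^5/120 = ∫₀ᵗ 1·τ^5/120 dτ = t^6/720

Final answer: t^6/720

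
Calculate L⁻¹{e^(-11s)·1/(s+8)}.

L⁻¹{1/(s+8)} = e^(-8t). By the time shift theorem, L⁻¹{e^(-as)F(s)} = u(t-a)f(t-a) with a=11, so L⁻¹{e^(-11s)·1/(s+8)} = u(t-11)·e^(-8(t-11))

Final answer: u(t-11)·e^(-8(t-11))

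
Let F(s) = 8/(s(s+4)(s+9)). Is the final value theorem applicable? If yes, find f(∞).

Poles of sF(s) = 8/((s+4)(s+9)) are at s = -4 and s = -9, both in the left half-plane. Theorem applies. f(∞) = lim_{s→0} sF(s) = 8/(4·9) = 2/9

Final answer: 2/9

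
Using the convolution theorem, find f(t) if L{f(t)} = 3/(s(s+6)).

3/(s(s+6)) = (3/s)·(1/(s+6)) = L{3}·L{e^(-6t)}. By convolution, f(t) = 3*e^(-6t) = ∫₀ᵗ 3·e^(-6τ) dτ = 3·(1 - e^(-6t))/6

Final answer: 3·(1 - e^(-6t))/6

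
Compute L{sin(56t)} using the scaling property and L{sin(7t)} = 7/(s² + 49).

Using L{f(at)} = (1/a)F(s/a) with a=8: L{sin(56t)} = (1/8) · 7/((s/8)² + 49) = (1/8) · 7·64/(s² + 3136) = 56/(s² + 3136)

Final answer: 56/(s² + 3136)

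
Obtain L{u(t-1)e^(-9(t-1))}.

u(t-a)f(t-a) with f(t)=e^(-9t). L{e^(-9t)} = 1/(s+9). By time shift: e^(-s)/(s+9)

Final answer: e^(-s)/(s+9)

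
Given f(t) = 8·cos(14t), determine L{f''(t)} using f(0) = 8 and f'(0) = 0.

F(s) = 8s/(s² + 196). L{f''(t)} = s²F(s) - sf(0) - f'(0) = 8s³/(s² + 196) - 8s = (8s³ - 8s(s² + 196))/(s² + 196) = -1568s/(s² + 196)

Final answer: -1568s/(s² + 196)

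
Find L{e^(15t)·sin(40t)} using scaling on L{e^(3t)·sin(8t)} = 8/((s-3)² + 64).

Scaling with a=5: L{e^(15t)·sin(40t)} = (1/5) · 8/((s/5-3)² + 64). Simplifying: 40/((s-15)² + 1600)

Final answer: 40/((s-15)² + 1600)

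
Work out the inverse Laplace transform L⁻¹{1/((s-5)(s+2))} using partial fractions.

Decompose: A/(s-5) + B/(s+2). A = 1/7, B = -1/7. f(t) = (e^(5t) - e^(-2t))/7

Final answer: (e^(5t) - e^(-2t))/7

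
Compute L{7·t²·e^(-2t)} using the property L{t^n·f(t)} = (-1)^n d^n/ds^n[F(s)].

L{e^(-2t)} = 1/(s+2). d/ds[1/(s+2)] = -1/(s+2)². d²/ds²[1/(s+2)] = 2/(s+2)³. So L{t²·e^(-2t)} = (-1)² · 2/(s+2)³ = 2/(s+2)³. Then L{7·t²·e^(-2t)} = 7·2/(s+2)³ = 14/(s+2)³

Final answer: 14/(s+2)³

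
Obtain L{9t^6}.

L{t^n} = n!/s^(n+1). So L{9t^6} = 9·6!/s^7 = 6480/s^7

Final answer: 6480/s^7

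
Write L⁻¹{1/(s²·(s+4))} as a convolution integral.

1/(s²·(s+4)) = (1/s^2)·(1/(s+4)) = L{t}·L{e^(-4t)}. So f(t) = t*e^(-4t) = ∫₀ᵗ τ·e^(-4(t-τ)) dτ

Final answer: ∫₀ᵗ τ·e^(-4(t-τ)) dτ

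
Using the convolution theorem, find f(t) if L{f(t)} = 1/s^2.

1/s^2 = (1/s)·(1/s) = L{1}·L{1}. By convolution, f(t) = 1*1 = ∫₀ᵗ 1·1 dτ = t

Final answer: t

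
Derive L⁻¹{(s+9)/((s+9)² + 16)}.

Using frequency shift: L⁻¹{(s-a)/((s-a)² + b²)} = e^(at)cos(bt). Here a=-9, b=4

Final answer: e^(-9t)·cos(4t)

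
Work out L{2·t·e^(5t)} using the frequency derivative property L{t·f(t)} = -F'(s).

L{e^(5t)} = 1/(s-5). By frequency derivative: L{t·e^(5t)} = -d/ds[1/(s-5)] = -(-1)/(s-5)² = 1/(s-5)². Then L{2·t·e^(5t)} = 2·1/(s-5)² = 2/(s-5)²

Final answer: 2/(s-5)²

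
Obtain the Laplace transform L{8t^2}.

L{8t^2} = 8 · L{t^2} = 8 · 2/s^3 = 16/s^3

Final answer: 16/s^3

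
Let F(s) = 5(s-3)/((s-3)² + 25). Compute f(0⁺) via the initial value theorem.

f(0⁺) = lim_{s→∞} sF(s) = lim_{s→∞} 5s(s-3)/((s-3)² + 25) = 5

Final answer: 5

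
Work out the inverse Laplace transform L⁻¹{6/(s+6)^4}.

L⁻¹{n!/(s-a)^(n+1)} = t^n·e^(at), so L⁻¹{6/(s+6)^4} = t^3·e^(-6t)

Final answer: t^3·e^(-6t)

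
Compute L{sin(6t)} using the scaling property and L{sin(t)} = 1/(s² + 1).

Using L{f(at)} = (1/a)F(s/a) with a=6: L{sin(6t)} = (1/6) · 1/((s/6)² + 1) = (1/6) · 1·36/(s² + 36) = 6/(s² + 36)

Final answer: 6/(s² + 36)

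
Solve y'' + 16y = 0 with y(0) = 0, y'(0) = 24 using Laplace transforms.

L{y''} + 16L{y} = 0. s²Y - 0 - 24 + 16Y = 0. Y(s² + 16) = 24. Y = (24)/(s² + 16). Inverting: y(t) = 6sin(4t)

Final answer: y(t) = 6sin(4t)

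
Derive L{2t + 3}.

L{2t + 3} = 2·L{t} + 3·L{1} = 2/s² + 3/s

Final answer: 2/s² + 3/s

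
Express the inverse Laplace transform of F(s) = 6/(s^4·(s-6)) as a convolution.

6/(s^4·(s-6)) = (6/s^4)·(1/(s-6)) = L{t^3}·L{e^(6t)}. So f(t) = t^3*e^(6t) = ∫₀ᵗ τ^3·e^(6(t-τ)) dτ

Final answer: ∫₀ᵗ τ^3·e^(6(t-τ)) dτ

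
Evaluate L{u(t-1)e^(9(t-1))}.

u(t-a)f(t-a) with f(t)=e^(9t). L{e^(9t)} = 1/(s-9). By time shift: e^(-s)/(s-9)

Final answer: e^(-s)/(s-9)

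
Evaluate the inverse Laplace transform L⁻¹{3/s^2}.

L⁻¹{n!/s^(n+1)} = t^n with n=1. So L⁻¹{1/s^2} = t, and L⁻¹{3/s^2} = (3/1)·t = 3·t

Final answer: 3·t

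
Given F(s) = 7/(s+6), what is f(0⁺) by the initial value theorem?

f(0⁺) = lim_{s→∞} s·7/(s+6) = lim_{s→∞} 7s/(s+6) = 7

Final answer: 7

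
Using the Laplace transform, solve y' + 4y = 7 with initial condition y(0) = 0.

sY + 4Y = 7/s. Y = 7/(s(s+4)). Partial fractions: Y = 7/4/s - 7/4/(s+4)

Final answer: y(t) = 7/4(1 - e^(-4t))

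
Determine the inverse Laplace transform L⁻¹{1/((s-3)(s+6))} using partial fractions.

Decompose: A/(s-3) + B/(s+6). A = 1/9, B = -1/9. f(t) = (e^(3t) - e^(-6t))/9

Final answer: (e^(3t) - e^(-6t))/9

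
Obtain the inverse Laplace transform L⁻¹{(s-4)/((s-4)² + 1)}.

Using frequency shift, L⁻¹{(s-4)/((s-4)² + 1)} = e^(4t)·cos(t)

Final answer: e^(4t)·cos(t)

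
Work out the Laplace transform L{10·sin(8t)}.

L{sin(ωt)} = ω/(s² + ω²), so L{sin(8t)} = 8/(s² + 64). Then L{10·sin(8t)} = 10·8/(s² + 64) = 80/(s² + 64)

Final answer: 80/(s² + 64)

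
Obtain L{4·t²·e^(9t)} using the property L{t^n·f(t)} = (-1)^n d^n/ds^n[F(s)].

L{e^(9t)} = 1/(s-9). d/ds[1/(s-9)] = -1/(s-9)². d²/ds²[1/(s-9)] = 2/(s-9)³. So L{t²·e^(9t)} = (-1)² · 2/(s-9)³ = 2/(s-9)³. Then L{4·t²·e^(9t)} = 4·2/(s-9)³ = 8/(s-9)³

Final answer: 8/(s-9)³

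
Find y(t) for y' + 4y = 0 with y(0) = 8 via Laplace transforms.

L{y'} + 4L{y} = 0. sY - 8 + 4Y = 0. Y(s+4) = 8. Y = 8/(s+4)

Final answer: y(t) = 8e^(-4t)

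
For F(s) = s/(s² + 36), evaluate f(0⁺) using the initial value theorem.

f(0⁺) = lim_{s→∞} s·s/(s² + 36) = lim_{s→∞} s²/(s² + 36) = 1

Final answer: 1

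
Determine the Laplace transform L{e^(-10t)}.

L{e^(at)} = 1/(s-a), so L{e^(-10t)} = 1/(s+10)

Final answer: 1/(s+10)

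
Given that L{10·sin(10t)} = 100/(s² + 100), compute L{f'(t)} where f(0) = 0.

L{f'(t)} = s·F(s) - f(0) = s·100/(s² + 100) - 0 = 100s/(s² + 100)

Final answer: 100s/(s² + 100)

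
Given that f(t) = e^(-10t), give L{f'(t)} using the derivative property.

f(0) = 1, F(s) = 1/(s+10). L{f'(t)} = s·F(s) - f(0) = s/(s+10) - 1 = (s - (s+10))/(s+10) = -10/(s+10)

Final answer: -10/(s+10)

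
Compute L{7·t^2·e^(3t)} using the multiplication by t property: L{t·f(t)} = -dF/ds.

Using L{t^n·e^(at)} = n!/(s-a)^(n+1), L{t^2·e^(3t)} = 2/(s-3)^3, so L{7·t^2·e^(3t)} = 7·2/(s-3)^3 = 14/(s-3)^3

Final answer: 14/(s-3)^3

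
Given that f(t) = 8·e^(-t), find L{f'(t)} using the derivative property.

f(0) = 8, F(s) = 8/(s+1). L{f'(t)} = s·F(s) - f(0) = 8s/(s+1) - 8 = (8s - 8(s+1))/(s+1) = -8/(s+1)

Final answer: -8/(s+1)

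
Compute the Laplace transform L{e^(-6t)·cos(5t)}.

L{e^(at)·cos(ωt)} = (s-a)/((s-a)² + ω²), so L{e^(-6t)·cos(5t)} = (s+6)/((s+6)² + 25)

Final answer: (s+6)/((s+6)² + 25)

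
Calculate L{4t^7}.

L{t^n} = n!/s^(n+1). So L{4t^7} = 4·7!/s^8 = 20160/s^8

Final answer: 20160/s^8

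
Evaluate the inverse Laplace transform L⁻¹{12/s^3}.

L⁻¹{n!/s^(n+1)} = t^n with n=2. So L⁻¹{2/s^3} = t^2, and L⁻¹{12/s^3} = (12/2)·t^2 = 6·t^2

Final answer: 6·t^2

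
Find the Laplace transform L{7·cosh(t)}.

L{cosh(ωt)} = s/(s² - ω²), so L{cosh(t)} = s/(s² - 1). Then L{7·cosh(t)} = 7·s/(s² - 1) = 7s/(s² - 1)

Final answer: 7s/(s² - 1)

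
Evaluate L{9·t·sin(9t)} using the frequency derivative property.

L{sin(9t)} = 9/(s² + 81). By L{t·f(t)} = -F'(s): -d/ds[9/(s² + 81)] = -(9)·(-2s)/(s² + 81)² = 18s/(s² + 81)². Then L{9·t·sin(9t)} = 9·18s/(s² + 81)² = 162s/(s² + 81)²

Final answer: 162s/(s² + 81)²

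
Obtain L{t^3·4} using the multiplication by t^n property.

L{4} = 4/s. d^1/ds^1[1/s] = -1/s². d^2/ds^2[1/s] = 2/s^3. d^3/ds^3[1/s] = -6/s^4. So L{t^3} = (-1)^{3}·-6/s^4 = 6/s^4. Then L{t^3·4} = 4·6/s^4 = 24/s^4

Final answer: 24/s^4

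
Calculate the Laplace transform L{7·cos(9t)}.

L{cos(ωt)} = s/(s² + ω²), so L{cos(9t)} = s/(s² + 81). Then L{7·cos(9t)} = 7·s/(s² + 81) = 7s/(s² + 81)

Final answer: 7s/(s² + 81)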